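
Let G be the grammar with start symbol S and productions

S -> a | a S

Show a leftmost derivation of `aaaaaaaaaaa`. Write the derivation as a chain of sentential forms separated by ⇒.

S ⇒ aS   [S -> a S]
aS ⇒ aaS   [S -> a S]
aaS ⇒ aaaS   [S -> a S]
aaaS ⇒ aaaaS   [S -> a S]
aaaaS ⇒ aaaaaS   [S -> a S]
aaaaaS ⇒ aaaaaaS   [S -> a S]
aaaaaaS ⇒ aaaaaaaS   [S -> a S]
aaaaaaaS ⇒ aaaaaaaaS   [S -> a S]
aaaaaaaaS ⇒ aaaaaaaaaS   [S -> a S]
aaaaaaaaaS ⇒ aaaaaaaaaaS   [S -> a S]
aaaaaaaaaaS ⇒ aaaaaaaaaaa   [S -> a]

S ⇒ aS ⇒ aaS ⇒ aaaS ⇒ aaaaS ⇒ aaaaaS ⇒ aaaaaaS ⇒ aaaaaaaS ⇒ aaaaaaaaS ⇒ aaaaaaaaaS ⇒ aaaaaaaaaaS ⇒ aaaaaaaaaaa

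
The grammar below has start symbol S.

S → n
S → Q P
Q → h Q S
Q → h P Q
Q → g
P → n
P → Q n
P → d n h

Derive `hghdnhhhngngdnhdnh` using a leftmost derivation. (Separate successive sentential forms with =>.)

S=>QP=>hQSP=>hgSP=>hgQPP=>hghPQPP=>hghdnhQPP=>hghdnhhPQPP=>hghdnhhQnQPP=>hghdnhhhPQnQPP=>hghdnhhhnQnQPP=>hghdnhhhngnQPP=>hghdnhhhngngPP=>hghdnhhhngngdnhP=>hghdnhhhngngdnhdnh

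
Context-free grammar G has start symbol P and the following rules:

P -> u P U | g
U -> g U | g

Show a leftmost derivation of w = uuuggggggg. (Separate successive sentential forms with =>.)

P => uPU => uuPUU => uuuPUUU => uuugUUU => uuuggUU => uuugggUU => uuuggggU => uuugggggU => uuuggggggU => uuuggggggg

P => uPU   [P -> u P U]
uPU => uuPUU   [P -> u P U]
uuPUU => uuuPUUU   [P -> u P U]
uuuPUUU => uuugUUU   [P -> g]
uuugUUU => uuuggUU   [U -> g]
uuuggUU => uuugggUU   [U -> g U]
uuugggUU => uuuggggU   [U -> g]
uuuggggU => uuugggggU   [U -> g U]
uuugggggU => uuuggggggU   [U -> g U]
uuuggggggU => uuuggggggg   [U -> g]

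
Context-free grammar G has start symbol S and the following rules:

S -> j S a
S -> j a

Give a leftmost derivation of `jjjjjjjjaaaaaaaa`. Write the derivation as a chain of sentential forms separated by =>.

S => jSa => jjSaa => jjjSaaa => jjjjSaaaa => jjjjjSaaaaa => jjjjjjSaaaaaa => jjjjjjjSaaaaaaa => jjjjjjjjaaaaaaaa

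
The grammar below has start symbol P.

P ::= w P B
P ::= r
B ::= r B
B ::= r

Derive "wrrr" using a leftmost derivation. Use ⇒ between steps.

P ⇒ wPB   [P ::= w P B]
wPB ⇒ wrB   [P ::= r]
wrB ⇒ wrrB   [B ::= r B]
wrrB ⇒ wrrr   [B ::= r]

P⇒wPB⇒wrB⇒wrrB⇒wrrr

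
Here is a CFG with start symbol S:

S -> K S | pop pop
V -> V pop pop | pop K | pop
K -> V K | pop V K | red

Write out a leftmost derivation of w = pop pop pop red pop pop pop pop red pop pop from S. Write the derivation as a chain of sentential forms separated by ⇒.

S ⇒ K S ⇒ pop V K S ⇒ pop V pop pop K S ⇒ pop V pop pop pop pop K S ⇒ pop pop K pop pop pop pop K S ⇒ pop pop V K pop pop pop pop K S ⇒ pop pop pop K pop pop pop pop K S ⇒ pop pop pop red pop pop pop pop K S ⇒ pop pop pop red pop pop pop pop red S ⇒ pop pop pop red pop pop pop pop red pop pop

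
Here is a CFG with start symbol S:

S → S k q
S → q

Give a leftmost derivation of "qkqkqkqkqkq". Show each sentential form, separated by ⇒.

S ⇒ Skq   [S → S k q]
Skq ⇒ Skqkq   [S → S k q]
Skqkq ⇒ Skqkqkq   [S → S k q]
Skqkqkq ⇒ Skqkqkqkq   [S → S k q]
Skqkqkqkq ⇒ Skqkqkqkqkq   [S → S k q]
Skqkqkqkqkq ⇒ qkqkqkqkqkq   [S → q]

S⇒Skq⇒Skqkq⇒Skqkqkq⇒Skqkqkqkq⇒Skqkqkqkqkq⇒qkqkqkqkqkq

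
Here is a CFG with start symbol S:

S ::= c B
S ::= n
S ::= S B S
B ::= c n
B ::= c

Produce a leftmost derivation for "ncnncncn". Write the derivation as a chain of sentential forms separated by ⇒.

S ⇒ SBS   [S ::= S B S]
SBS ⇒ SBSBS   [S ::= S B S]
SBSBS ⇒ SBSBSBS   [S ::= S B S]
SBSBSBS ⇒ nBSBSBS   [S ::= n]
nBSBSBS ⇒ ncnSBSBS   [B ::= c n]
ncnSBSBS ⇒ ncnnBSBS   [S ::= n]
ncnnBSBS ⇒ ncnncSBS   [B ::= c]
ncnncSBS ⇒ ncnncnBS   [S ::= n]
ncnncnBS ⇒ ncnncncS   [B ::= c]
ncnncncS ⇒ ncnncncn   [S ::= n]

S⇒SBS⇒SBSBS⇒SBSBSBS⇒nBSBSBS⇒ncnSBSBS⇒ncnnBSBS⇒ncnncSBS⇒ncnncnBS⇒ncnncncS⇒ncnncncn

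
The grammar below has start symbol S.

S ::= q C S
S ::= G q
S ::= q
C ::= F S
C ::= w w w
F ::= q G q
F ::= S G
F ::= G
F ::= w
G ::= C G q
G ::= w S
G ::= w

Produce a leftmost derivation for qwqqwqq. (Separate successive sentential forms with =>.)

S => qCS   [S ::= q C S]
qCS => qFSS   [C ::= F S]
qFSS => qSGSS   [F ::= S G]
qSGSS => qGqGSS   [S ::= G q]
qGqGSS => qwSqGSS   [G ::= w S]
qwSqGSS => qwqqGSS   [S ::= q]
qwqqGSS => qwqqwSS   [G ::= w]
qwqqwSS => qwqqwqS   [S ::= q]
qwqqwqS => qwqqwqq   [S ::= q]

S => qCS => qFSS => qSGSS => qGqGSS => qwSqGSS => qwqqGSS => qwqqwSS => qwqqwqS => qwqqwqq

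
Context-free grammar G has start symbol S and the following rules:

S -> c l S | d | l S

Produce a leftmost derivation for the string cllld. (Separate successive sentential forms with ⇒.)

S ⇒ clS   [S -> c l S]
clS ⇒ cllS   [S -> l S]
cllS ⇒ clllS   [S -> l S]
clllS ⇒ cllld   [S -> d]

S ⇒ clS ⇒ cllS ⇒ clllS ⇒ cllld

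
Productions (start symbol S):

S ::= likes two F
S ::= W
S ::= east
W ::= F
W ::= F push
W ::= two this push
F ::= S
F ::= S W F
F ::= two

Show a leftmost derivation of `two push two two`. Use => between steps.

S => W => F => S W F => W W F => F push W F => two push W F => two push F F => two push two F => two push two two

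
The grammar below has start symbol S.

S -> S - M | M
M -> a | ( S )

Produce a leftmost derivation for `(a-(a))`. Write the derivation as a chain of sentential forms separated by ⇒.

S⇒M⇒(S)⇒(S-M)⇒(M-M)⇒(a-M)⇒(a-(S))⇒(a-(M))⇒(a-(a))

S ⇒ M   [S -> M]
M ⇒ (S)   [M -> ( S )]
(S) ⇒ (S-M)   [S -> S - M]
(S-M) ⇒ (M-M)   [S -> M]
(M-M) ⇒ (a-M)   [M -> a]
(a-M) ⇒ (a-(S))   [M -> ( S )]
(a-(S)) ⇒ (a-(M))   [S -> M]
(a-(M)) ⇒ (a-(a))   [M -> a]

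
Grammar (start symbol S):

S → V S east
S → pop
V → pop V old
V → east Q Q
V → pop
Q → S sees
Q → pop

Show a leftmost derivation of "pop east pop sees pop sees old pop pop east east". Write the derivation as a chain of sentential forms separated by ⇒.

S ⇒ V S east ⇒ pop V old S east ⇒ pop east Q Q old S east ⇒ pop east S sees Q old S east ⇒ pop east pop sees Q old S east ⇒ pop east pop sees S sees old S east ⇒ pop east pop sees pop sees old S east ⇒ pop east pop sees pop sees old V S east east ⇒ pop east pop sees pop sees old pop S east east ⇒ pop east pop sees pop sees old pop pop east east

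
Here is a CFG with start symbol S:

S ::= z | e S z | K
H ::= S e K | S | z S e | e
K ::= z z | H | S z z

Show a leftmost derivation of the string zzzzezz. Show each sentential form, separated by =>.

S => K => H => SeK => KeK => SzzeK => KzzeK => zzzzeK => zzzzezz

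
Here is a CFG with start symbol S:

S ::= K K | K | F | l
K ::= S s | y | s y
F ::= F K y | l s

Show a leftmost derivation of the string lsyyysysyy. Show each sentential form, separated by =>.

S => F   [S ::= F]
F => FKy   [F ::= F K y]
FKy => FKyKy   [F ::= F K y]
FKyKy => FKyKyKy   [F ::= F K y]
FKyKyKy => lsKyKyKy   [F ::= l s]
lsKyKyKy => lsyyKyKy   [K ::= y]
lsyyKyKy => lsyySsyKy   [K ::= S s]
lsyySsyKy => lsyyKsyKy   [S ::= K]
lsyyKsyKy => lsyyysyKy   [K ::= y]
lsyyysyKy => lsyyysysyy   [K ::= s y]

S => F => FKy => FKyKy => FKyKyKy => lsKyKyKy => lsyyKyKy => lsyySsyKy => lsyyKsyKy => lsyyysyKy => lsyyysysyy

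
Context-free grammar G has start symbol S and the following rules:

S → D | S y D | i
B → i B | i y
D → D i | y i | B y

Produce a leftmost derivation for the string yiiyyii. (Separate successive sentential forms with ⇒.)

S ⇒ SyD ⇒ DyD ⇒ DiyD ⇒ yiiyD ⇒ yiiyDi ⇒ yiiyyii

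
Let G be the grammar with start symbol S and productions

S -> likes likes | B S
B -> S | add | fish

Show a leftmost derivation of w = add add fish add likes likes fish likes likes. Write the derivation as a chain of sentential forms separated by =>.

S => B S => add S => add B S => add S S => add B S S => add add S S => add add B S S => add add fish S S => add add fish B S S => add add fish add S S => add add fish add likes likes S => add add fish add likes likes B S => add add fish add likes likes fish S => add add fish add likes likes fish likes likes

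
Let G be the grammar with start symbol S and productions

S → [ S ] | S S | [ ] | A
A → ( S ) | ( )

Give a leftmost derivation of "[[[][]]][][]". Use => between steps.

S => SS => SSS => [S]SS => [[S]]SS => [[SS]]SS => [[[]S]]SS => [[[][]]]SS => [[[][]]][]S => [[[][]]][][]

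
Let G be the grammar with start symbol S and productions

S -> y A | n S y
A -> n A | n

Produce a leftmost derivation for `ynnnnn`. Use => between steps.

S => yA   [S -> y A]
yA => ynA   [A -> n A]
ynA => ynnA   [A -> n A]
ynnA => ynnnA   [A -> n A]
ynnnA => ynnnnA   [A -> n A]
ynnnnA => ynnnnn   [A -> n]

S => yA => ynA => ynnA => ynnnA => ynnnnA => ynnnnn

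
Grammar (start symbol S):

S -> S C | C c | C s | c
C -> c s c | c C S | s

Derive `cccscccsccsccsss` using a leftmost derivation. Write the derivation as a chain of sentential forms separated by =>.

S => SC => SCC => CsCC => cCSsCC => ccCSSsCC => cccscSSsCC => cccscSCSsCC => cccscSCCSsCC => cccsccCCSsCC => cccscccscCSsCC => cccscccsccscSsCC => cccscccsccsccsCC => cccscccsccsccssC => cccscccsccsccsss

S => SC   [S -> S C]
SC => SCC   [S -> S C]
SCC => CsCC   [S -> C s]
CsCC => cCSsCC   [C -> c C S]
cCSsCC => ccCSSsCC   [C -> c C S]
ccCSSsCC => cccscSSsCC   [C -> c s c]
cccscSSsCC => cccscSCSsCC   [S -> S C]
cccscSCSsCC => cccscSCCSsCC   [S -> S C]
cccscSCCSsCC => cccsccCCSsCC   [S -> c]
cccsccCCSsCC => cccscccscCSsCC   [C -> c s c]
cccscccscCSsCC => cccscccsccscSsCC   [C -> c s c]
cccscccsccscSsCC => cccscccsccsccsCC   [S -> c]
cccscccsccsccsCC => cccscccsccsccssC   [C -> s]
cccscccsccsccssC => cccscccsccsccsss   [C -> s]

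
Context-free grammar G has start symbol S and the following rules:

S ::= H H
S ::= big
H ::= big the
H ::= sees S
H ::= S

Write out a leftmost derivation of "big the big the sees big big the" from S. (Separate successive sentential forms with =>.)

S => H H => S H => H H H => big the H H => big the S H => big the H H H => big the big the H H => big the big the sees S H => big the big the sees big H => big the big the sees big big the

S => H H   [S ::= H H]
H H => S H   [H ::= S]
S H => H H H   [S ::= H H]
H H H => big the H H   [H ::= big the]
big the H H => big the S H   [H ::= S]
big the S H => big the H H H   [S ::= H H]
big the H H H => big the big the H H   [H ::= big the]
big the big the H H => big the big the sees S H   [H ::= sees S]
big the big the sees S H => big the big the sees big H   [S ::= big]
big the big the sees big H => big the big the sees big big the   [H ::= big the]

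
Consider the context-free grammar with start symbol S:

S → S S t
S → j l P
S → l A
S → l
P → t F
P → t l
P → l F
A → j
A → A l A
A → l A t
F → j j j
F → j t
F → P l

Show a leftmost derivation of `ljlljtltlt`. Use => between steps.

S=>SSt=>SStSt=>lAStSt=>lAlAStSt=>ljlAStSt=>ljllAtStSt=>ljlljtStSt=>ljlljtltSt=>ljlljtltlt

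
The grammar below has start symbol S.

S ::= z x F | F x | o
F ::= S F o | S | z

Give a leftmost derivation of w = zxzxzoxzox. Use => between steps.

S => Fx   [S ::= F x]
Fx => SFox   [F ::= S F o]
SFox => zxFFox   [S ::= z x F]
zxFFox => zxSFox   [F ::= S]
zxSFox => zxFxFox   [S ::= F x]
zxFxFox => zxSFoxFox   [F ::= S F o]
zxSFoxFox => zxFxFoxFox   [S ::= F x]
zxFxFoxFox => zxzxFoxFox   [F ::= z]
zxzxFoxFox => zxzxzoxFox   [F ::= z]
zxzxzoxFox => zxzxzoxzox   [F ::= z]

S => Fx => SFox => zxFFox => zxSFox => zxFxFox => zxSFoxFox => zxFxFoxFox => zxzxFoxFox => zxzxzoxFox => zxzxzoxzox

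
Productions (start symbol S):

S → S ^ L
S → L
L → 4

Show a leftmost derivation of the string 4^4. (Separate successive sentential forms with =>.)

S => S^L => L^L => 4^L => 4^4

S => S^L   [S → S ^ L]
S^L => L^L   [S → L]
L^L => 4^L   [L → 4]
4^L => 4^4   [L → 4]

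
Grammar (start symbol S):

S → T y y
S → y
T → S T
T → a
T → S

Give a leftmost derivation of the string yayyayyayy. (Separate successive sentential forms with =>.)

S=>Tyy=>STyy=>TyyTyy=>STyyTyy=>yTyyTyy=>ySTyyTyy=>yTyyTyyTyy=>yayyTyyTyy=>yayyayyTyy=>yayyayyayy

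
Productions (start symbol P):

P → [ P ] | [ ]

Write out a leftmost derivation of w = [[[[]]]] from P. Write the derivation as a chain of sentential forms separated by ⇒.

P ⇒ [P]   [P → [ P ]]
[P] ⇒ [[P]]   [P → [ P ]]
[[P]] ⇒ [[[P]]]   [P → [ P ]]
[[[P]]] ⇒ [[[[]]]]   [P → [ ]]

P ⇒ [P] ⇒ [[P]] ⇒ [[[P]]] ⇒ [[[[]]]]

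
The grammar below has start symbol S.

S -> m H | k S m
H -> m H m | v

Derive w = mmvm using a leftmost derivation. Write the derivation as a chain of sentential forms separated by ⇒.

S ⇒ mH ⇒ mmHm ⇒ mmvm

S ⇒ mH   [S -> m H]
mH ⇒ mmHm   [H -> m H m]
mmHm ⇒ mmvm   [H -> v]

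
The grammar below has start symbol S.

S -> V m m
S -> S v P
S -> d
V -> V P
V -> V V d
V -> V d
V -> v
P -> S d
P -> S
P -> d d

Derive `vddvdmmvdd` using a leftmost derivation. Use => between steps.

S => SvP => VmmvP => VVdmmvP => VPVdmmvP => vPVdmmvP => vSdVdmmvP => vddVdmmvP => vddvdmmvP => vddvdmmvdd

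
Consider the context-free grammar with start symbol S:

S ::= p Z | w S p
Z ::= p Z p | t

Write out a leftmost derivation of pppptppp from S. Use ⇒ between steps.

S ⇒ pZ ⇒ ppZp ⇒ pppZpp ⇒ ppppZppp ⇒ pppptppp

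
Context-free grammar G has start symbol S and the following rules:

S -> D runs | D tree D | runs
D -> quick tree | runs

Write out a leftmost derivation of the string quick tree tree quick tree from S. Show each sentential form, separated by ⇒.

S ⇒ D tree D   [S -> D tree D]
D tree D ⇒ quick tree tree D   [D -> quick tree]
quick tree tree D ⇒ quick tree tree quick tree   [D -> quick tree]

S ⇒ D tree D ⇒ quick tree tree D ⇒ quick tree tree quick tree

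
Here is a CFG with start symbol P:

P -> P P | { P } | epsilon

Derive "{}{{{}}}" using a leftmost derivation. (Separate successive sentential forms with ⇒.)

P⇒PP⇒{P}P⇒{}P⇒{}PP⇒{}{P}P⇒{}{{P}}P⇒{}{{{P}}}P⇒{}{{{}}}P⇒{}{{{}}}

P ⇒ PP   [P -> P P]
PP ⇒ {P}P   [P -> { P }]
{P}P ⇒ {}P   [P -> epsilon]
{}P ⇒ {}PP   [P -> P P]
{}PP ⇒ {}{P}P   [P -> { P }]
{}{P}P ⇒ {}{{P}}P   [P -> { P }]
{}{{P}}P ⇒ {}{{{P}}}P   [P -> { P }]
{}{{{P}}}P ⇒ {}{{{}}}P   [P -> epsilon]
{}{{{}}}P ⇒ {}{{{}}}   [P -> epsilon]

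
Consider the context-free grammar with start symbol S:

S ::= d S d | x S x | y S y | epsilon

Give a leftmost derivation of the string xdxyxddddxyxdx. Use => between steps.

S => xSx   [S ::= x S x]
xSx => xdSdx   [S ::= d S d]
xdSdx => xdxSxdx   [S ::= x S x]
xdxSxdx => xdxySyxdx   [S ::= y S y]
xdxySyxdx => xdxyxSxyxdx   [S ::= x S x]
xdxyxSxyxdx => xdxyxdSdxyxdx   [S ::= d S d]
xdxyxdSdxyxdx => xdxyxddSddxyxdx   [S ::= d S d]
xdxyxddSddxyxdx => xdxyxddddxyxdx   [S ::= epsilon]

S => xSx => xdSdx => xdxSxdx => xdxySyxdx => xdxyxSxyxdx => xdxyxdSdxyxdx => xdxyxddSddxyxdx => xdxyxddddxyxdx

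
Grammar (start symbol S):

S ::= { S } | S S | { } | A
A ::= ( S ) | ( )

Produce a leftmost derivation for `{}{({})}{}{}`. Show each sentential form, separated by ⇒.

S ⇒ SS ⇒ {}S ⇒ {}SS ⇒ {}SSS ⇒ {}{S}SS ⇒ {}{A}SS ⇒ {}{(S)}SS ⇒ {}{({})}SS ⇒ {}{({})}{}S ⇒ {}{({})}{}{}

S ⇒ SS   [S ::= S S]
SS ⇒ {}S   [S ::= { }]
{}S ⇒ {}SS   [S ::= S S]
{}SS ⇒ {}SSS   [S ::= S S]
{}SSS ⇒ {}{S}SS   [S ::= { S }]
{}{S}SS ⇒ {}{A}SS   [S ::= A]
{}{A}SS ⇒ {}{(S)}SS   [A ::= ( S )]
{}{(S)}SS ⇒ {}{({})}SS   [S ::= { }]
{}{({})}SS ⇒ {}{({})}{}S   [S ::= { }]
{}{({})}{}S ⇒ {}{({})}{}{}   [S ::= { }]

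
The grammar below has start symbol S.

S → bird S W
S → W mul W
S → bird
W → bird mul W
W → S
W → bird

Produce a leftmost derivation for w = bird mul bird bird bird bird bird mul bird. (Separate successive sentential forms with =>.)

S => W mul W => bird mul W mul W => bird mul S mul W => bird mul bird S W mul W => bird mul bird bird S W W mul W => bird mul bird bird bird W W mul W => bird mul bird bird bird bird W mul W => bird mul bird bird bird bird bird mul W => bird mul bird bird bird bird bird mul bird

S => W mul W   [S → W mul W]
W mul W => bird mul W mul W   [W → bird mul W]
bird mul W mul W => bird mul S mul W   [W → S]
bird mul S mul W => bird mul bird S W mul W   [S → bird S W]
bird mul bird S W mul W => bird mul bird bird S W W mul W   [S → bird S W]
bird mul bird bird S W W mul W => bird mul bird bird bird W W mul W   [S → bird]
bird mul bird bird bird W W mul W => bird mul bird bird bird bird W mul W   [W → bird]
bird mul bird bird bird bird W mul W => bird mul bird bird bird bird bird mul W   [W → bird]
bird mul bird bird bird bird bird mul W => bird mul bird bird bird bird bird mul bird   [W → bird]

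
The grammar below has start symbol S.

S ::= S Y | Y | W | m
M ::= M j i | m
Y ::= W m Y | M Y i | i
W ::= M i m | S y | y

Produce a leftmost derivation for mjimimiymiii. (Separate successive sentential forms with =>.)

S => SY   [S ::= S Y]
SY => YY   [S ::= Y]
YY => MYiY   [Y ::= M Y i]
MYiY => MjiYiY   [M ::= M j i]
MjiYiY => mjiYiY   [M ::= m]
mjiYiY => mjiWmYiY   [Y ::= W m Y]
mjiWmYiY => mjiSymYiY   [W ::= S y]
mjiSymYiY => mjiSYymYiY   [S ::= S Y]
mjiSYymYiY => mjiWYymYiY   [S ::= W]
mjiWYymYiY => mjiMimYymYiY   [W ::= M i m]
mjiMimYymYiY => mjimimYymYiY   [M ::= m]
mjimimYymYiY => mjimimiymYiY   [Y ::= i]
mjimimiymYiY => mjimimiymiiY   [Y ::= i]
mjimimiymiiY => mjimimiymiii   [Y ::= i]

S => SY => YY => MYiY => MjiYiY => mjiYiY => mjiWmYiY => mjiSymYiY => mjiSYymYiY => mjiWYymYiY => mjiMimYymYiY => mjimimYymYiY => mjimimiymYiY => mjimimiymiiY => mjimimiymiii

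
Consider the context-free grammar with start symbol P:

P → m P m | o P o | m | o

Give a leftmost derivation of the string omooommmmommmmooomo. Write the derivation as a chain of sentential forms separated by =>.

P => oPo   [P → o P o]
oPo => omPmo   [P → m P m]
omPmo => omoPomo   [P → o P o]
omoPomo => omooPoomo   [P → o P o]
omooPoomo => omoooPooomo   [P → o P o]
omoooPooomo => omooomPmooomo   [P → m P m]
omooomPmooomo => omooommPmmooomo   [P → m P m]
omooommPmmooomo => omooommmPmmmooomo   [P → m P m]
omooommmPmmmooomo => omooommmmPmmmmooomo   [P → m P m]
omooommmmPmmmmooomo => omooommmmommmmooomo   [P → o]

P=>oPo=>omPmo=>omoPomo=>omooPoomo=>omoooPooomo=>omooomPmooomo=>omooommPmmooomo=>omooommmPmmmooomo=>omooommmmPmmmmooomo=>omooommmmommmmooomo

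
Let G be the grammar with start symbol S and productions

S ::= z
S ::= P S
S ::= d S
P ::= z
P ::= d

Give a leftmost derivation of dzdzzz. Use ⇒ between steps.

S ⇒ dS ⇒ dPS ⇒ dzS ⇒ dzPS ⇒ dzdS ⇒ dzdPS ⇒ dzdzS ⇒ dzdzPS ⇒ dzdzzS ⇒ dzdzzz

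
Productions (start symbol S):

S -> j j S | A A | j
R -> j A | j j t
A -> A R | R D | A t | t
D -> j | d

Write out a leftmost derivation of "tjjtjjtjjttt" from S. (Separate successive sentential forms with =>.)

S => AA => AtA => ARtA => ARRtA => ARRRtA => tRRRtA => tjjtRRtA => tjjtjjtRtA => tjjtjjtjjttA => tjjtjjtjjttt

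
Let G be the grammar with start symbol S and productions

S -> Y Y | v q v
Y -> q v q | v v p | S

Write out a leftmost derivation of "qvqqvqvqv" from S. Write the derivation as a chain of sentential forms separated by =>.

S => YY   [S -> Y Y]
YY => qvqY   [Y -> q v q]
qvqY => qvqS   [Y -> S]
qvqS => qvqYY   [S -> Y Y]
qvqYY => qvqqvqY   [Y -> q v q]
qvqqvqY => qvqqvqS   [Y -> S]
qvqqvqS => qvqqvqvqv   [S -> v q v]

S=>YY=>qvqY=>qvqS=>qvqYY=>qvqqvqY=>qvqqvqS=>qvqqvqvqv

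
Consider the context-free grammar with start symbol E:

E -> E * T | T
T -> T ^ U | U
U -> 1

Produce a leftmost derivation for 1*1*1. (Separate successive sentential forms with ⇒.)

E⇒E*T⇒E*T*T⇒T*T*T⇒U*T*T⇒1*T*T⇒1*U*T⇒1*1*T⇒1*1*U⇒1*1*1

E ⇒ E*T   [E -> E * T]
E*T ⇒ E*T*T   [E -> E * T]
E*T*T ⇒ T*T*T   [E -> T]
T*T*T ⇒ U*T*T   [T -> U]
U*T*T ⇒ 1*T*T   [U -> 1]
1*T*T ⇒ 1*U*T   [T -> U]
1*U*T ⇒ 1*1*T   [U -> 1]
1*1*T ⇒ 1*1*U   [T -> U]
1*1*U ⇒ 1*1*1   [U -> 1]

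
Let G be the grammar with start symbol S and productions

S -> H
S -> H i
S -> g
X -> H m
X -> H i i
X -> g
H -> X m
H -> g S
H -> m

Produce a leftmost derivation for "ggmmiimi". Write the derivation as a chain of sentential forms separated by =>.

S => Hi => Xmi => Hiimi => Xmiimi => Hmmiimi => gSmmiimi => ggmmiimi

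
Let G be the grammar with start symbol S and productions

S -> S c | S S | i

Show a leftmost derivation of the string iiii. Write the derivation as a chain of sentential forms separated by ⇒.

S ⇒ SS ⇒ iS ⇒ iSS ⇒ iSSS ⇒ iiSS ⇒ iiiS ⇒ iiii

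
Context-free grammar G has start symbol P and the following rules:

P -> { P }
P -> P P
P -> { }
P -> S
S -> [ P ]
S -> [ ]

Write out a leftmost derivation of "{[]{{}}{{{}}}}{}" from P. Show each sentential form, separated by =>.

P=>PP=>{P}P=>{PP}P=>{PPP}P=>{SPP}P=>{[]PP}P=>{[]{P}P}P=>{[]{{}}P}P=>{[]{{}}{P}}P=>{[]{{}}{{P}}}P=>{[]{{}}{{{}}}}P=>{[]{{}}{{{}}}}{}

P => PP   [P -> P P]
PP => {P}P   [P -> { P }]
{P}P => {PP}P   [P -> P P]
{PP}P => {PPP}P   [P -> P P]
{PPP}P => {SPP}P   [P -> S]
{SPP}P => {[]PP}P   [S -> [ ]]
{[]PP}P => {[]{P}P}P   [P -> { P }]
{[]{P}P}P => {[]{{}}P}P   [P -> { }]
{[]{{}}P}P => {[]{{}}{P}}P   [P -> { P }]
{[]{{}}{P}}P => {[]{{}}{{P}}}P   [P -> { P }]
{[]{{}}{{P}}}P => {[]{{}}{{{}}}}P   [P -> { }]
{[]{{}}{{{}}}}P => {[]{{}}{{{}}}}{}   [P -> { }]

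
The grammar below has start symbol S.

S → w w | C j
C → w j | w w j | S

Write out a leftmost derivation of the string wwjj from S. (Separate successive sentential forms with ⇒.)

S ⇒ Cj   [S → C j]
Cj ⇒ Sj   [C → S]
Sj ⇒ Cjj   [S → C j]
Cjj ⇒ Sjj   [C → S]
Sjj ⇒ wwjj   [S → w w]

S ⇒ Cj ⇒ Sj ⇒ Cjj ⇒ Sjj ⇒ wwjj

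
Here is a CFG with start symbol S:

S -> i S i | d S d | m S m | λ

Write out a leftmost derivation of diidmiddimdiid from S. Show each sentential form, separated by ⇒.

S ⇒ dSd ⇒ diSid ⇒ diiSiid ⇒ diidSdiid ⇒ diidmSmdiid ⇒ diidmiSimdiid ⇒ diidmidSdimdiid ⇒ diidmiddimdiid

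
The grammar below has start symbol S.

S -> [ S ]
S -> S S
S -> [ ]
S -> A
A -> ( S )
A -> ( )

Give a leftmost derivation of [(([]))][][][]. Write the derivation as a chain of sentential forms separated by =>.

S => SS   [S -> S S]
SS => SSS   [S -> S S]
SSS => SSSS   [S -> S S]
SSSS => [S]SSS   [S -> [ S ]]
[S]SSS => [A]SSS   [S -> A]
[A]SSS => [(S)]SSS   [A -> ( S )]
[(S)]SSS => [(A)]SSS   [S -> A]
[(A)]SSS => [((S))]SSS   [A -> ( S )]
[((S))]SSS => [(([]))]SSS   [S -> [ ]]
[(([]))]SSS => [(([]))][]SS   [S -> [ ]]
[(([]))][]SS => [(([]))][][]S   [S -> [ ]]
[(([]))][][]S => [(([]))][][][]   [S -> [ ]]

S=>SS=>SSS=>SSSS=>[S]SSS=>[A]SSS=>[(S)]SSS=>[(A)]SSS=>[((S))]SSS=>[(([]))]SSS=>[(([]))][]SS=>[(([]))][][]S=>[(([]))][][][]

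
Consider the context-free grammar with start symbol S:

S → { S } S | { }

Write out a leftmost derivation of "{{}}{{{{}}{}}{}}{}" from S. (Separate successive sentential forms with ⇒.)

S ⇒ {S}S ⇒ {{}}S ⇒ {{}}{S}S ⇒ {{}}{{S}S}S ⇒ {{}}{{{S}S}S}S ⇒ {{}}{{{{}}S}S}S ⇒ {{}}{{{{}}{}}S}S ⇒ {{}}{{{{}}{}}{}}S ⇒ {{}}{{{{}}{}}{}}{}

S ⇒ {S}S   [S → { S } S]
{S}S ⇒ {{}}S   [S → { }]
{{}}S ⇒ {{}}{S}S   [S → { S } S]
{{}}{S}S ⇒ {{}}{{S}S}S   [S → { S } S]
{{}}{{S}S}S ⇒ {{}}{{{S}S}S}S   [S → { S } S]
{{}}{{{S}S}S}S ⇒ {{}}{{{{}}S}S}S   [S → { }]
{{}}{{{{}}S}S}S ⇒ {{}}{{{{}}{}}S}S   [S → { }]
{{}}{{{{}}{}}S}S ⇒ {{}}{{{{}}{}}{}}S   [S → { }]
{{}}{{{{}}{}}{}}S ⇒ {{}}{{{{}}{}}{}}{}   [S → { }]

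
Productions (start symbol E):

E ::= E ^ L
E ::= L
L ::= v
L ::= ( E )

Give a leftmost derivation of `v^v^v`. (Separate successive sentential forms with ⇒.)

E⇒E^L⇒E^L^L⇒L^L^L⇒v^L^L⇒v^v^L⇒v^v^v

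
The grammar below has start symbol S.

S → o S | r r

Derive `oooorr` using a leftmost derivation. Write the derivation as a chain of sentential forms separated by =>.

S => oS => ooS => oooS => ooooS => oooorr

S => oS   [S → o S]
oS => ooS   [S → o S]
ooS => oooS   [S → o S]
oooS => ooooS   [S → o S]
ooooS => oooorr   [S → r r]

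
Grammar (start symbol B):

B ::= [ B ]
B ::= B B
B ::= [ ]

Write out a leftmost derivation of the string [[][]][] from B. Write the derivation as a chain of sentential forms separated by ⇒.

B ⇒ BB   [B ::= B B]
BB ⇒ [B]B   [B ::= [ B ]]
[B]B ⇒ [BB]B   [B ::= B B]
[BB]B ⇒ [[]B]B   [B ::= [ ]]
[[]B]B ⇒ [[][]]B   [B ::= [ ]]
[[][]]B ⇒ [[][]][]   [B ::= [ ]]

B ⇒ BB ⇒ [B]B ⇒ [BB]B ⇒ [[]B]B ⇒ [[][]]B ⇒ [[][]][]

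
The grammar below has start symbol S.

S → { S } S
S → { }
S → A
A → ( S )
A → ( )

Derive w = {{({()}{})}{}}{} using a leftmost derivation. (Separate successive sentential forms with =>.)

S => {S}S => {{S}S}S => {{A}S}S => {{(S)}S}S => {{({S}S)}S}S => {{({A}S)}S}S => {{({()}S)}S}S => {{({()}{})}S}S => {{({()}{})}{}}S => {{({()}{})}{}}{}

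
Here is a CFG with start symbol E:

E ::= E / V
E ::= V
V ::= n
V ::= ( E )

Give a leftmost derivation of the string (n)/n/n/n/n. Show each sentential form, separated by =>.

E => E/V => E/V/V => E/V/V/V => E/V/V/V/V => V/V/V/V/V => (E)/V/V/V/V => (V)/V/V/V/V => (n)/V/V/V/V => (n)/n/V/V/V => (n)/n/n/V/V => (n)/n/n/n/V => (n)/n/n/n/n

E => E/V   [E ::= E / V]
E/V => E/V/V   [E ::= E / V]
E/V/V => E/V/V/V   [E ::= E / V]
E/V/V/V => E/V/V/V/V   [E ::= E / V]
E/V/V/V/V => V/V/V/V/V   [E ::= V]
V/V/V/V/V => (E)/V/V/V/V   [V ::= ( E )]
(E)/V/V/V/V => (V)/V/V/V/V   [E ::= V]
(V)/V/V/V/V => (n)/V/V/V/V   [V ::= n]
(n)/V/V/V/V => (n)/n/V/V/V   [V ::= n]
(n)/n/V/V/V => (n)/n/n/V/V   [V ::= n]
(n)/n/n/V/V => (n)/n/n/n/V   [V ::= n]
(n)/n/n/n/V => (n)/n/n/n/n   [V ::= n]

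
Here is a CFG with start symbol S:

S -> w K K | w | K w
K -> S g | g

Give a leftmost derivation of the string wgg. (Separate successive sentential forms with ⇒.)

S ⇒ wKK ⇒ wgK ⇒ wgg

S ⇒ wKK   [S -> w K K]
wKK ⇒ wgK   [K -> g]
wgK ⇒ wgg   [K -> g]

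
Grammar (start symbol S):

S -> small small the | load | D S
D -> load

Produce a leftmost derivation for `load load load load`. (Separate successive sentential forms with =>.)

S => D S   [S -> D S]
D S => load S   [D -> load]
load S => load D S   [S -> D S]
load D S => load load S   [D -> load]
load load S => load load D S   [S -> D S]
load load D S => load load load S   [D -> load]
load load load S => load load load load   [S -> load]

S => D S => load S => load D S => load load S => load load D S => load load load S => load load load load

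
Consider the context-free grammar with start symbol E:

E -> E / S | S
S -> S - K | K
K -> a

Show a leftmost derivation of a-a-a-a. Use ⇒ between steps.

E⇒S⇒S-K⇒S-K-K⇒S-K-K-K⇒K-K-K-K⇒a-K-K-K⇒a-a-K-K⇒a-a-a-K⇒a-a-a-a

E ⇒ S   [E -> S]
S ⇒ S-K   [S -> S - K]
S-K ⇒ S-K-K   [S -> S - K]
S-K-K ⇒ S-K-K-K   [S -> S - K]
S-K-K-K ⇒ K-K-K-K   [S -> K]
K-K-K-K ⇒ a-K-K-K   [K -> a]
a-K-K-K ⇒ a-a-K-K   [K -> a]
a-a-K-K ⇒ a-a-a-K   [K -> a]
a-a-a-K ⇒ a-a-a-a   [K -> a]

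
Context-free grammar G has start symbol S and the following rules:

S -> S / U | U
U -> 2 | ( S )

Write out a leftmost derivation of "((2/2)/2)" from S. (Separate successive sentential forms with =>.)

S => U   [S -> U]
U => (S)   [U -> ( S )]
(S) => (S/U)   [S -> S / U]
(S/U) => (U/U)   [S -> U]
(U/U) => ((S)/U)   [U -> ( S )]
((S)/U) => ((S/U)/U)   [S -> S / U]
((S/U)/U) => ((U/U)/U)   [S -> U]
((U/U)/U) => ((2/U)/U)   [U -> 2]
((2/U)/U) => ((2/2)/U)   [U -> 2]
((2/2)/U) => ((2/2)/2)   [U -> 2]

S=>U=>(S)=>(S/U)=>(U/U)=>((S)/U)=>((S/U)/U)=>((U/U)/U)=>((2/U)/U)=>((2/2)/U)=>((2/2)/2)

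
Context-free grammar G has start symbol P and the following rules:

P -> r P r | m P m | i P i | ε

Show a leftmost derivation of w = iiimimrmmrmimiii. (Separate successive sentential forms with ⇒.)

P ⇒ iPi   [P -> i P i]
iPi ⇒ iiPii   [P -> i P i]
iiPii ⇒ iiiPiii   [P -> i P i]
iiiPiii ⇒ iiimPmiii   [P -> m P m]
iiimPmiii ⇒ iiimiPimiii   [P -> i P i]
iiimiPimiii ⇒ iiimimPmimiii   [P -> m P m]
iiimimPmimiii ⇒ iiimimrPrmimiii   [P -> r P r]
iiimimrPrmimiii ⇒ iiimimrmPmrmimiii   [P -> m P m]
iiimimrmPmrmimiii ⇒ iiimimrmmrmimiii   [P -> ε]

P ⇒ iPi ⇒ iiPii ⇒ iiiPiii ⇒ iiimPmiii ⇒ iiimiPimiii ⇒ iiimimPmimiii ⇒ iiimimrPrmimiii ⇒ iiimimrmPmrmimiii ⇒ iiimimrmmrmimiii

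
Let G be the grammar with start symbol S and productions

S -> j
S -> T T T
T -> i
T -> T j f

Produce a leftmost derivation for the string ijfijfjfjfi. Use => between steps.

S => TTT => TjfTT => ijfTT => ijfTjfT => ijfTjfjfT => ijfTjfjfjfT => ijfijfjfjfT => ijfijfjfjfi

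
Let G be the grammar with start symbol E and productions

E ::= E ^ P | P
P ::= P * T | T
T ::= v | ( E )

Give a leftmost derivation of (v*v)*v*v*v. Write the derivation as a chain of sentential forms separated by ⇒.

E ⇒ P ⇒ P*T ⇒ P*T*T ⇒ P*T*T*T ⇒ T*T*T*T ⇒ (E)*T*T*T ⇒ (P)*T*T*T ⇒ (P*T)*T*T*T ⇒ (T*T)*T*T*T ⇒ (v*T)*T*T*T ⇒ (v*v)*T*T*T ⇒ (v*v)*v*T*T ⇒ (v*v)*v*v*T ⇒ (v*v)*v*v*v

E ⇒ P   [E ::= P]
P ⇒ P*T   [P ::= P * T]
P*T ⇒ P*T*T   [P ::= P * T]
P*T*T ⇒ P*T*T*T   [P ::= P * T]
P*T*T*T ⇒ T*T*T*T   [P ::= T]
T*T*T*T ⇒ (E)*T*T*T   [T ::= ( E )]
(E)*T*T*T ⇒ (P)*T*T*T   [E ::= P]
(P)*T*T*T ⇒ (P*T)*T*T*T   [P ::= P * T]
(P*T)*T*T*T ⇒ (T*T)*T*T*T   [P ::= T]
(T*T)*T*T*T ⇒ (v*T)*T*T*T   [T ::= v]
(v*T)*T*T*T ⇒ (v*v)*T*T*T   [T ::= v]
(v*v)*T*T*T ⇒ (v*v)*v*T*T   [T ::= v]
(v*v)*v*T*T ⇒ (v*v)*v*v*T   [T ::= v]
(v*v)*v*v*T ⇒ (v*v)*v*v*v   [T ::= v]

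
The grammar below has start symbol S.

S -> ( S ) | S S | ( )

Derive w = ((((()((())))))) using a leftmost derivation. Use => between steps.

S => (S) => ((S)) => (((S))) => ((((S)))) => ((((SS)))) => ((((()S)))) => ((((()(S))))) => ((((()((S)))))) => ((((()((()))))))

S => (S)   [S -> ( S )]
(S) => ((S))   [S -> ( S )]
((S)) => (((S)))   [S -> ( S )]
(((S))) => ((((S))))   [S -> ( S )]
((((S)))) => ((((SS))))   [S -> S S]
((((SS)))) => ((((()S))))   [S -> ( )]
((((()S)))) => ((((()(S)))))   [S -> ( S )]
((((()(S))))) => ((((()((S))))))   [S -> ( S )]
((((()((S)))))) => ((((()((()))))))   [S -> ( )]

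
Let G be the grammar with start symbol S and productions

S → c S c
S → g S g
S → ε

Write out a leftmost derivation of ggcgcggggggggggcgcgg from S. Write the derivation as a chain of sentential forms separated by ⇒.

S ⇒ gSg   [S → g S g]
gSg ⇒ ggSgg   [S → g S g]
ggSgg ⇒ ggcScgg   [S → c S c]
ggcScgg ⇒ ggcgSgcgg   [S → g S g]
ggcgSgcgg ⇒ ggcgcScgcgg   [S → c S c]
ggcgcScgcgg ⇒ ggcgcgSgcgcgg   [S → g S g]
ggcgcgSgcgcgg ⇒ ggcgcggSggcgcgg   [S → g S g]
ggcgcggSggcgcgg ⇒ ggcgcgggSgggcgcgg   [S → g S g]
ggcgcgggSgggcgcgg ⇒ ggcgcggggSggggcgcgg   [S → g S g]
ggcgcggggSggggcgcgg ⇒ ggcgcgggggSgggggcgcgg   [S → g S g]
ggcgcgggggSgggggcgcgg ⇒ ggcgcggggggggggcgcgg   [S → ε]

S⇒gSg⇒ggSgg⇒ggcScgg⇒ggcgSgcgg⇒ggcgcScgcgg⇒ggcgcgSgcgcgg⇒ggcgcggSggcgcgg⇒ggcgcgggSgggcgcgg⇒ggcgcggggSggggcgcgg⇒ggcgcgggggSgggggcgcgg⇒ggcgcggggggggggcgcgg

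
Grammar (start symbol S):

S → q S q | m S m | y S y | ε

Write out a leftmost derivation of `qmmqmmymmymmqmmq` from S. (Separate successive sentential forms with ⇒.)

S ⇒ qSq ⇒ qmSmq ⇒ qmmSmmq ⇒ qmmqSqmmq ⇒ qmmqmSmqmmq ⇒ qmmqmmSmmqmmq ⇒ qmmqmmySymmqmmq ⇒ qmmqmmymSmymmqmmq ⇒ qmmqmmymmymmqmmq

S ⇒ qSq   [S → q S q]
qSq ⇒ qmSmq   [S → m S m]
qmSmq ⇒ qmmSmmq   [S → m S m]
qmmSmmq ⇒ qmmqSqmmq   [S → q S q]
qmmqSqmmq ⇒ qmmqmSmqmmq   [S → m S m]
qmmqmSmqmmq ⇒ qmmqmmSmmqmmq   [S → m S m]
qmmqmmSmmqmmq ⇒ qmmqmmySymmqmmq   [S → y S y]
qmmqmmySymmqmmq ⇒ qmmqmmymSmymmqmmq   [S → m S m]
qmmqmmymSmymmqmmq ⇒ qmmqmmymmymmqmmq   [S → ε]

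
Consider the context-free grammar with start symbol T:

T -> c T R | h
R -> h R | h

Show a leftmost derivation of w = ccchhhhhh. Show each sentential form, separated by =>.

T => cTR   [T -> c T R]
cTR => ccTRR   [T -> c T R]
ccTRR => cccTRRR   [T -> c T R]
cccTRRR => ccchRRR   [T -> h]
ccchRRR => ccchhRR   [R -> h]
ccchhRR => ccchhhRR   [R -> h R]
ccchhhRR => ccchhhhR   [R -> h]
ccchhhhR => ccchhhhhR   [R -> h R]
ccchhhhhR => ccchhhhhh   [R -> h]

T => cTR => ccTRR => cccTRRR => ccchRRR => ccchhRR => ccchhhRR => ccchhhhR => ccchhhhhR => ccchhhhhh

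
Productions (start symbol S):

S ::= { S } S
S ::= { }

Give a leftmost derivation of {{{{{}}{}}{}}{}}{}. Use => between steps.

S => {S}S => {{S}S}S => {{{S}S}S}S => {{{{S}S}S}S}S => {{{{{}}S}S}S}S => {{{{{}}{}}S}S}S => {{{{{}}{}}{}}S}S => {{{{{}}{}}{}}{}}S => {{{{{}}{}}{}}{}}{}

S => {S}S   [S ::= { S } S]
{S}S => {{S}S}S   [S ::= { S } S]
{{S}S}S => {{{S}S}S}S   [S ::= { S } S]
{{{S}S}S}S => {{{{S}S}S}S}S   [S ::= { S } S]
{{{{S}S}S}S}S => {{{{{}}S}S}S}S   [S ::= { }]
{{{{{}}S}S}S}S => {{{{{}}{}}S}S}S   [S ::= { }]
{{{{{}}{}}S}S}S => {{{{{}}{}}{}}S}S   [S ::= { }]
{{{{{}}{}}{}}S}S => {{{{{}}{}}{}}{}}S   [S ::= { }]
{{{{{}}{}}{}}{}}S => {{{{{}}{}}{}}{}}{}   [S ::= { }]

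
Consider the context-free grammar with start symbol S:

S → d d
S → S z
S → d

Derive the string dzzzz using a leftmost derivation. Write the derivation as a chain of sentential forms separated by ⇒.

S ⇒ Sz   [S → S z]
Sz ⇒ Szz   [S → S z]
Szz ⇒ Szzz   [S → S z]
Szzz ⇒ Szzzz   [S → S z]
Szzzz ⇒ dzzzz   [S → d]

S ⇒ Sz ⇒ Szz ⇒ Szzz ⇒ Szzzz ⇒ dzzzz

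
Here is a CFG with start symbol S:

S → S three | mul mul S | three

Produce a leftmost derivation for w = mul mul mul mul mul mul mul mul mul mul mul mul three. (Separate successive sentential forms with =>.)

S => mul mul S   [S → mul mul S]
mul mul S => mul mul mul mul S   [S → mul mul S]
mul mul mul mul S => mul mul mul mul mul mul S   [S → mul mul S]
mul mul mul mul mul mul S => mul mul mul mul mul mul mul mul S   [S → mul mul S]
mul mul mul mul mul mul mul mul S => mul mul mul mul mul mul mul mul mul mul S   [S → mul mul S]
mul mul mul mul mul mul mul mul mul mul S => mul mul mul mul mul mul mul mul mul mul mul mul S   [S → mul mul S]
mul mul mul mul mul mul mul mul mul mul mul mul S => mul mul mul mul mul mul mul mul mul mul mul mul three   [S → three]

S => mul mul S => mul mul mul mul S => mul mul mul mul mul mul S => mul mul mul mul mul mul mul mul S => mul mul mul mul mul mul mul mul mul mul S => mul mul mul mul mul mul mul mul mul mul mul mul S => mul mul mul mul mul mul mul mul mul mul mul mul three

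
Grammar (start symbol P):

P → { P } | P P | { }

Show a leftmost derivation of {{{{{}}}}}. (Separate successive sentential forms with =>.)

P => {P}   [P → { P }]
{P} => {{P}}   [P → { P }]
{{P}} => {{{P}}}   [P → { P }]
{{{P}}} => {{{{P}}}}   [P → { P }]
{{{{P}}}} => {{{{{}}}}}   [P → { }]

P => {P} => {{P}} => {{{P}}} => {{{{P}}}} => {{{{{}}}}}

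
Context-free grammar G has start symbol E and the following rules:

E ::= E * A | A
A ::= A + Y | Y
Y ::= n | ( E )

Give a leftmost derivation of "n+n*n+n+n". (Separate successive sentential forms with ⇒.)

E ⇒ E*A   [E ::= E * A]
E*A ⇒ A*A   [E ::= A]
A*A ⇒ A+Y*A   [A ::= A + Y]
A+Y*A ⇒ Y+Y*A   [A ::= Y]
Y+Y*A ⇒ n+Y*A   [Y ::= n]
n+Y*A ⇒ n+n*A   [Y ::= n]
n+n*A ⇒ n+n*A+Y   [A ::= A + Y]
n+n*A+Y ⇒ n+n*A+Y+Y   [A ::= A + Y]
n+n*A+Y+Y ⇒ n+n*Y+Y+Y   [A ::= Y]
n+n*Y+Y+Y ⇒ n+n*n+Y+Y   [Y ::= n]
n+n*n+Y+Y ⇒ n+n*n+n+Y   [Y ::= n]
n+n*n+n+Y ⇒ n+n*n+n+n   [Y ::= n]

E ⇒ E*A ⇒ A*A ⇒ A+Y*A ⇒ Y+Y*A ⇒ n+Y*A ⇒ n+n*A ⇒ n+n*A+Y ⇒ n+n*A+Y+Y ⇒ n+n*Y+Y+Y ⇒ n+n*n+Y+Y ⇒ n+n*n+n+Y ⇒ n+n*n+n+n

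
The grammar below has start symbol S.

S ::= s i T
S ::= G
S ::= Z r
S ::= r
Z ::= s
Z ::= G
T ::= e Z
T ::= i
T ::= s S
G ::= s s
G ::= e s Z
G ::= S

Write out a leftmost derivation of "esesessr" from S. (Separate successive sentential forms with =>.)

S => G => esZ => esG => esesZ => esesG => esesS => esesZr => esesGr => esesesZr => esesessr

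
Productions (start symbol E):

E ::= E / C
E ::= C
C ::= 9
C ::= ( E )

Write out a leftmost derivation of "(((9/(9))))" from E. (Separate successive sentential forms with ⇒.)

E ⇒ C ⇒ (E) ⇒ (C) ⇒ ((E)) ⇒ ((C)) ⇒ (((E))) ⇒ (((E/C))) ⇒ (((C/C))) ⇒ (((9/C))) ⇒ (((9/(E)))) ⇒ (((9/(C)))) ⇒ (((9/(9))))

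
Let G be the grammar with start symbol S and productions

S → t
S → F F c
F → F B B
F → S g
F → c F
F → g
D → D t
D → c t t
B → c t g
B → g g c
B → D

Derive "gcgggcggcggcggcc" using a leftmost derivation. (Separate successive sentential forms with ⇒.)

S ⇒ FFc ⇒ gFc ⇒ gcFc ⇒ gcFBBc ⇒ gcFBBBBc ⇒ gcgBBBBc ⇒ gcgggcBBBc ⇒ gcgggcggcBBc ⇒ gcgggcggcggcBc ⇒ gcgggcggcggcggcc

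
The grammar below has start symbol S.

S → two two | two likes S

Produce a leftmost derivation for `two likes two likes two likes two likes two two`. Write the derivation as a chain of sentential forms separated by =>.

S => two likes S   [S → two likes S]
two likes S => two likes two likes S   [S → two likes S]
two likes two likes S => two likes two likes two likes S   [S → two likes S]
two likes two likes two likes S => two likes two likes two likes two likes S   [S → two likes S]
two likes two likes two likes two likes S => two likes two likes two likes two likes two two   [S → two two]

S => two likes S => two likes two likes S => two likes two likes two likes S => two likes two likes two likes two likes S => two likes two likes two likes two likes two two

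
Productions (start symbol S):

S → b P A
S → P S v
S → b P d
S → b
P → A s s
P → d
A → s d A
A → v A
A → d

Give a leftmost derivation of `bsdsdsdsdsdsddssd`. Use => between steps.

S => bPd => bAssd => bsdAssd => bsdsdAssd => bsdsdsdAssd => bsdsdsdsdAssd => bsdsdsdsdsdAssd => bsdsdsdsdsdsdAssd => bsdsdsdsdsdsddssd

S => bPd   [S → b P d]
bPd => bAssd   [P → A s s]
bAssd => bsdAssd   [A → s d A]
bsdAssd => bsdsdAssd   [A → s d A]
bsdsdAssd => bsdsdsdAssd   [A → s d A]
bsdsdsdAssd => bsdsdsdsdAssd   [A → s d A]
bsdsdsdsdAssd => bsdsdsdsdsdAssd   [A → s d A]
bsdsdsdsdsdAssd => bsdsdsdsdsdsdAssd   [A → s d A]
bsdsdsdsdsdsdAssd => bsdsdsdsdsdsddssd   [A → d]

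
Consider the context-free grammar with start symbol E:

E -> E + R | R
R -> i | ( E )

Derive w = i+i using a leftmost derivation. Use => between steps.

E => E+R   [E -> E + R]
E+R => R+R   [E -> R]
R+R => i+R   [R -> i]
i+R => i+i   [R -> i]

E=>E+R=>R+R=>i+R=>i+i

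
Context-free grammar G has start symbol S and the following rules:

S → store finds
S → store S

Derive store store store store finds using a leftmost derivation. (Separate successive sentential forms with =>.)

S => store S => store store S => store store store S => store store store store finds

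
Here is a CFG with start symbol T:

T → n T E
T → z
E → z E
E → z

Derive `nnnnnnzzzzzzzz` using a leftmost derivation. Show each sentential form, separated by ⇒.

T ⇒ nTE ⇒ nnTEE ⇒ nnnTEEE ⇒ nnnnTEEEE ⇒ nnnnnTEEEEE ⇒ nnnnnnTEEEEEE ⇒ nnnnnnzEEEEEE ⇒ nnnnnnzzEEEEE ⇒ nnnnnnzzzEEEE ⇒ nnnnnnzzzzEEE ⇒ nnnnnnzzzzzEEE ⇒ nnnnnnzzzzzzEE ⇒ nnnnnnzzzzzzzE ⇒ nnnnnnzzzzzzzz

T ⇒ nTE   [T → n T E]
nTE ⇒ nnTEE   [T → n T E]
nnTEE ⇒ nnnTEEE   [T → n T E]
nnnTEEE ⇒ nnnnTEEEE   [T → n T E]
nnnnTEEEE ⇒ nnnnnTEEEEE   [T → n T E]
nnnnnTEEEEE ⇒ nnnnnnTEEEEEE   [T → n T E]
nnnnnnTEEEEEE ⇒ nnnnnnzEEEEEE   [T → z]
nnnnnnzEEEEEE ⇒ nnnnnnzzEEEEE   [E → z]
nnnnnnzzEEEEE ⇒ nnnnnnzzzEEEE   [E → z]
nnnnnnzzzEEEE ⇒ nnnnnnzzzzEEE   [E → z]
nnnnnnzzzzEEE ⇒ nnnnnnzzzzzEEE   [E → z E]
nnnnnnzzzzzEEE ⇒ nnnnnnzzzzzzEE   [E → z]
nnnnnnzzzzzzEE ⇒ nnnnnnzzzzzzzE   [E → z]
nnnnnnzzzzzzzE ⇒ nnnnnnzzzzzzzz   [E → z]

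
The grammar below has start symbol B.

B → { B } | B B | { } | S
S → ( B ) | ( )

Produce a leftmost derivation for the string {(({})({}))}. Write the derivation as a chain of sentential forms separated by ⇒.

B ⇒ {B}   [B → { B }]
{B} ⇒ {S}   [B → S]
{S} ⇒ {(B)}   [S → ( B )]
{(B)} ⇒ {(BB)}   [B → B B]
{(BB)} ⇒ {(SB)}   [B → S]
{(SB)} ⇒ {((B)B)}   [S → ( B )]
{((B)B)} ⇒ {(({})B)}   [B → { }]
{(({})B)} ⇒ {(({})S)}   [B → S]
{(({})S)} ⇒ {(({})(B))}   [S → ( B )]
{(({})(B))} ⇒ {(({})({}))}   [B → { }]

B ⇒ {B} ⇒ {S} ⇒ {(B)} ⇒ {(BB)} ⇒ {(SB)} ⇒ {((B)B)} ⇒ {(({})B)} ⇒ {(({})S)} ⇒ {(({})(B))} ⇒ {(({})({}))}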